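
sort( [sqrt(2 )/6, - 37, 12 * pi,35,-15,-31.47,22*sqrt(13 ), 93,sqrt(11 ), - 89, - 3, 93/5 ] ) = [ - 89, - 37, - 31.47, - 15, - 3 , sqrt( 2) /6,  sqrt(11 ), 93/5,  35,  12*pi,22*sqrt( 13 ),93 ] 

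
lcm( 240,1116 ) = 22320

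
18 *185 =3330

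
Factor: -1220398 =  - 2^1*610199^1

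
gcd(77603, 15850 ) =1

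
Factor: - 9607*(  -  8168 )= 2^3 * 13^1*739^1*1021^1 = 78469976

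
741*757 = 560937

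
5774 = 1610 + 4164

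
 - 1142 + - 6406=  - 7548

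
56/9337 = 56/9337 = 0.01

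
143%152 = 143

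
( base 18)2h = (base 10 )53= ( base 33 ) 1K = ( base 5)203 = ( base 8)65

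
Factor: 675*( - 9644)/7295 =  - 1301940/1459 = -2^2 *3^3 * 5^1 * 1459^( - 1 )*2411^1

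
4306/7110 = 2153/3555 = 0.61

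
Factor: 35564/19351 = 2^2*17^1*37^(-1)  =  68/37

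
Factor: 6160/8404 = 140/191 = 2^2*5^1*7^1*191^( - 1)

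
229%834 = 229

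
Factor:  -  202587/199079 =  - 231/227=- 3^1*7^1*11^1*227^( - 1) 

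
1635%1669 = 1635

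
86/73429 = 86/73429 = 0.00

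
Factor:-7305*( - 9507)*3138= 217929816630 = 2^1*3^3*5^1*487^1*523^1*3169^1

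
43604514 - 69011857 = - 25407343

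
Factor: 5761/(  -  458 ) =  -2^ ( - 1)*7^1 * 229^( - 1 )*823^1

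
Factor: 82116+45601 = 127717^1 =127717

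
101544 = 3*33848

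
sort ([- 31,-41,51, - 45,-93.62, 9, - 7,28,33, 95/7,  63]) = [-93.62, - 45,-41, - 31, - 7,  9,95/7,28,33,51,63 ]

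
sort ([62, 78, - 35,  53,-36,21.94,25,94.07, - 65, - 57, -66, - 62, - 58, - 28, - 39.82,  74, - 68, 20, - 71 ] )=[ - 71, - 68, -66,- 65,-62, - 58, - 57,-39.82 , - 36,  -  35, - 28, 20,  21.94, 25 , 53,  62, 74 , 78, 94.07]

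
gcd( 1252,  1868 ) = 4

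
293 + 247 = 540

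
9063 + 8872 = 17935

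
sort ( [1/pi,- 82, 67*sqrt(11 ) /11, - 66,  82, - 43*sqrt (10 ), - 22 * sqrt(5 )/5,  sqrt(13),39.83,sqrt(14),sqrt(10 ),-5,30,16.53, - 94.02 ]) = [ - 43*sqrt( 10), - 94.02 , - 82, - 66, - 22*sqrt( 5 ) /5, - 5,1/pi,  sqrt(10), sqrt(13),sqrt( 14 ),16.53, 67*sqrt (11) /11,30,  39.83,82 ]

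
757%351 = 55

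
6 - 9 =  - 3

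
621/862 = 621/862 = 0.72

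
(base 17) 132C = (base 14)21A2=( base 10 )5826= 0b1011011000010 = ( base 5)141301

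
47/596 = 47/596= 0.08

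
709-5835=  - 5126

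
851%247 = 110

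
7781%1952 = 1925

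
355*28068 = 9964140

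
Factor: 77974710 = 2^1 * 3^1*5^1 * 11^1 *236287^1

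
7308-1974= 5334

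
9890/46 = 215 = 215.00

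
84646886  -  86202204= -1555318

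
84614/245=345 + 89/245 = 345.36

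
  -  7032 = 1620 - 8652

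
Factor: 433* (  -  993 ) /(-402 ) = 2^( - 1)*67^( - 1 ) *331^1*433^1=143323/134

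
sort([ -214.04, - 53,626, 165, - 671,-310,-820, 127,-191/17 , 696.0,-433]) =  [ - 820  , - 671 , - 433, - 310, - 214.04, - 53,- 191/17, 127  ,  165 , 626, 696.0 ]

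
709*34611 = 24539199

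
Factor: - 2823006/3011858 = -1411503/1505929 =- 3^1*470501^1*1505929^( - 1 ) 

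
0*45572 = 0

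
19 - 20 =- 1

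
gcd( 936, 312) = 312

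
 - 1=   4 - 5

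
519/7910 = 519/7910  =  0.07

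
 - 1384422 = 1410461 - 2794883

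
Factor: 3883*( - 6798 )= -26396634 =- 2^1*3^1*11^2*103^1 *353^1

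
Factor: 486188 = 2^2 *121547^1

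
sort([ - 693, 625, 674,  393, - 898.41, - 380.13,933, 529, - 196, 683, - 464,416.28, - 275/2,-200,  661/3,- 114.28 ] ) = [-898.41, - 693, - 464, - 380.13, - 200, - 196, - 275/2, - 114.28, 661/3,393,416.28,  529,625, 674, 683 , 933 ]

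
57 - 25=32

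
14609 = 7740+6869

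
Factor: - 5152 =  - 2^5*7^1*23^1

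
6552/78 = 84 = 84.00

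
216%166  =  50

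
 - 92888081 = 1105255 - 93993336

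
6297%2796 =705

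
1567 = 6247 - 4680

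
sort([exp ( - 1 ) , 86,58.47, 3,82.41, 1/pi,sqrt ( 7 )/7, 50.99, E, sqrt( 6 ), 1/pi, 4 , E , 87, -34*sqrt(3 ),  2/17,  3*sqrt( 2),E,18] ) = [ - 34 * sqrt( 3), 2/17, 1/pi, 1/pi, exp( - 1) , sqrt(7 )/7,sqrt (6 ),E,  E,E,3,4,3* sqrt ( 2),18 , 50.99,  58.47,  82.41,86,87]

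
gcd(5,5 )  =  5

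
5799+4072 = 9871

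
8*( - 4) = -32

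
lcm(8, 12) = 24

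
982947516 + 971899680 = 1954847196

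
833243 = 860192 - 26949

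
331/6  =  331/6 =55.17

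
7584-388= 7196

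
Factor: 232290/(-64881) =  - 290/81 = -  2^1*3^( - 4)*5^1*29^1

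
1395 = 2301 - 906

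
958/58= 16 + 15/29 =16.52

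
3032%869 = 425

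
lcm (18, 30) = 90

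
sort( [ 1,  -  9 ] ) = [ - 9, 1]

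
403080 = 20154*20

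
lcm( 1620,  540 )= 1620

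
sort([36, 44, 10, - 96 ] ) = [ - 96,  10,36, 44 ] 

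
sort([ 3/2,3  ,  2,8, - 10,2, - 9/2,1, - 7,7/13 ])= [ - 10, - 7, - 9/2,7/13, 1,3/2,  2,2,  3, 8] 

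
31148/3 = 31148/3 = 10382.67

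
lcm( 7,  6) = 42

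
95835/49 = 1955 + 40/49=   1955.82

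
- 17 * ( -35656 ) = 606152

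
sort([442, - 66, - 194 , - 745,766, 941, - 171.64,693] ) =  [-745, - 194, - 171.64,-66,442,693, 766, 941]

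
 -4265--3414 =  - 851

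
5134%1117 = 666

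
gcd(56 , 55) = 1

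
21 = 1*21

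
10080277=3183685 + 6896592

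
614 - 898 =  - 284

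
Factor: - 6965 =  - 5^1*7^1*199^1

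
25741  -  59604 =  -33863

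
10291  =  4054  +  6237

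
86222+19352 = 105574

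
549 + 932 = 1481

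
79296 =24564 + 54732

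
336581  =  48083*7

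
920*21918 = 20164560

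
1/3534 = 1/3534 = 0.00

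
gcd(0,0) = 0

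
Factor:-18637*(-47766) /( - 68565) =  - 2^1*5^(-1 )*7^( - 1)*19^1*419^1*653^ ( - 1) * 18637^1 = -296738314/22855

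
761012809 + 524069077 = 1285081886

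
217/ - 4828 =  - 217/4828= - 0.04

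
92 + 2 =94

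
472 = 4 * 118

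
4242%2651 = 1591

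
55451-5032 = 50419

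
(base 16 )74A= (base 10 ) 1866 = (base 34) 1KU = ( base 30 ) 226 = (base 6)12350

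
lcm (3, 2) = 6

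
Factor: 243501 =3^1*23^1*3529^1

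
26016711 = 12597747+13418964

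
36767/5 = 7353+2/5 = 7353.40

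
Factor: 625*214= 2^1 * 5^4*107^1=133750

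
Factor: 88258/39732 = 44129/19866 = 2^(-1) *3^( - 1) * 7^(-1)*11^(-1) * 43^ ( - 1 )*44129^1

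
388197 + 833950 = 1222147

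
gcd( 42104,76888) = 8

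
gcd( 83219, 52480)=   1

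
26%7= 5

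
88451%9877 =9435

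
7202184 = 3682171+3520013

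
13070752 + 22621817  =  35692569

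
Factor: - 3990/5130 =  - 7/9 = -  3^( - 2)*7^1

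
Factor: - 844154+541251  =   - 302903^1 = -302903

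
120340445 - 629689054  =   - 509348609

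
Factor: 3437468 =2^2*17^1 * 50551^1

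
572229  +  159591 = 731820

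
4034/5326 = 2017/2663 = 0.76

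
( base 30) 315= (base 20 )6GF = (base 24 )4HN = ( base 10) 2735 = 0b101010101111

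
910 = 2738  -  1828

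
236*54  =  12744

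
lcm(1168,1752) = 3504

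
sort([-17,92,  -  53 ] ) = [ - 53  ,  -  17,92] 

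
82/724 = 41/362= 0.11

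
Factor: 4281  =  3^1 *1427^1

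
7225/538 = 7225/538 = 13.43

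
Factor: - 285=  - 3^1*5^1*19^1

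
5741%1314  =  485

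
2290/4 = 572 + 1/2 = 572.50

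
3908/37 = 105+ 23/37 = 105.62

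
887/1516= 887/1516 = 0.59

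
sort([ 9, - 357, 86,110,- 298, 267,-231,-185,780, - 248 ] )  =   [ - 357,  -  298, - 248, - 231,  -  185,9,  86, 110, 267,780 ]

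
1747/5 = 349  +  2/5  =  349.40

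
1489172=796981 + 692191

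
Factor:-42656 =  - 2^5*31^1  *  43^1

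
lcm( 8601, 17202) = 17202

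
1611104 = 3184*506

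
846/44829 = 94/4981 =0.02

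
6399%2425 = 1549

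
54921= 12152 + 42769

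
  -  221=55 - 276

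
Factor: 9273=3^1* 11^1*281^1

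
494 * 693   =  342342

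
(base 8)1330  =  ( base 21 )1de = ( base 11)602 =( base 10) 728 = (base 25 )143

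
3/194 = 3/194 = 0.02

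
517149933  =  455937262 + 61212671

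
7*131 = 917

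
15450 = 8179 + 7271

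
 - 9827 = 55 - 9882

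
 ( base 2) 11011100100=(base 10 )1764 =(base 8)3344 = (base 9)2370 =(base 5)24024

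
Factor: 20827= 59^1*353^1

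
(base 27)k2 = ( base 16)21E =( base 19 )19a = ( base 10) 542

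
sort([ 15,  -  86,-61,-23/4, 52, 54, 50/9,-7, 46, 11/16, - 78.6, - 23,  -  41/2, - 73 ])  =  [ - 86 ,-78.6, - 73,-61,-23,  -  41/2,-7, - 23/4, 11/16,  50/9, 15, 46,  52, 54]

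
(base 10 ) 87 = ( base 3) 10020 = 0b1010111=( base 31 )2p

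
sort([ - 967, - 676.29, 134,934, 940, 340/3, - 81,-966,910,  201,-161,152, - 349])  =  [ - 967, - 966 ,  -  676.29,-349, - 161, - 81,340/3 , 134 , 152,201,910,934, 940]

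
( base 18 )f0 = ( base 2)100001110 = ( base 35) 7p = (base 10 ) 270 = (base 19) E4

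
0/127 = 0  =  0.00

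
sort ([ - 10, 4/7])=[ - 10, 4/7 ] 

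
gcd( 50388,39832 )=52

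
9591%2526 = 2013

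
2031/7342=2031/7342 = 0.28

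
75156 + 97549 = 172705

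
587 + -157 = 430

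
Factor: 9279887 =9279887^1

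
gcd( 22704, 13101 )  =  33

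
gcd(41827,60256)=1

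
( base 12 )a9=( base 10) 129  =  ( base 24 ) 59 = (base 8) 201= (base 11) 108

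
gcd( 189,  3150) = 63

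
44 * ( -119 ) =- 5236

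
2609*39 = 101751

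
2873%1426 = 21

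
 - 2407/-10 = 2407/10  =  240.70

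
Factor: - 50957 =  - 50957^1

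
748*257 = 192236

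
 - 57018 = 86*( - 663 ) 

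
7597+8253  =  15850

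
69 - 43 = 26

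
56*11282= 631792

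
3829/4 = 957  +  1/4 = 957.25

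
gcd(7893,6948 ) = 9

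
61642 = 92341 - 30699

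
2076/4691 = 2076/4691 = 0.44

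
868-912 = -44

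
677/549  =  1 + 128/549 = 1.23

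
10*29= 290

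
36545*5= 182725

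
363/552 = 121/184 = 0.66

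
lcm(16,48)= 48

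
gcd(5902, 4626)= 2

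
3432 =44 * 78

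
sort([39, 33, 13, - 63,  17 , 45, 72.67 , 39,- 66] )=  [-66, - 63, 13,17, 33, 39,39,45 , 72.67]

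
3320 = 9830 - 6510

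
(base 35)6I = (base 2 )11100100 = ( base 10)228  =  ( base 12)170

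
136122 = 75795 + 60327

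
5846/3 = 1948 + 2/3= 1948.67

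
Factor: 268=2^2*67^1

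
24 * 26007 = 624168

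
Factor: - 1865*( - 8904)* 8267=137281471320 = 2^3*3^1 * 5^1  *7^2*53^1* 373^1 * 1181^1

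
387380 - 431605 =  - 44225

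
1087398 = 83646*13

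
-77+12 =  - 65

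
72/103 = 72/103= 0.70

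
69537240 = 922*75420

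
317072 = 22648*14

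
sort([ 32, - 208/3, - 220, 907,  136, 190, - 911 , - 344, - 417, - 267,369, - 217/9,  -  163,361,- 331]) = [ - 911, - 417, - 344, - 331, - 267, - 220, - 163, - 208/3, - 217/9,32, 136, 190, 361,369,907]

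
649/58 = 649/58 = 11.19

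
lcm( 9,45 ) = 45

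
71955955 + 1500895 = 73456850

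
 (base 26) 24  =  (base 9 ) 62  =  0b111000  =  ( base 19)2I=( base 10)56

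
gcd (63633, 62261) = 1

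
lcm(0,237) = 0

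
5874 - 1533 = 4341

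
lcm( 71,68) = 4828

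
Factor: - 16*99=  -  1584 = -  2^4*3^2 * 11^1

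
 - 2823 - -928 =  - 1895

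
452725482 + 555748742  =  1008474224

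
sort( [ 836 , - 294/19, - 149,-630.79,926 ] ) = [ - 630.79, - 149,-294/19, 836, 926 ] 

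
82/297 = 82/297 = 0.28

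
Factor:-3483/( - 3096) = 9/8 = 2^( - 3 )*3^2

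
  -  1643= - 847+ - 796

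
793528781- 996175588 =-202646807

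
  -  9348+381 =  -  8967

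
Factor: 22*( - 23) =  - 2^1*11^1*23^1 = - 506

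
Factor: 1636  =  2^2*409^1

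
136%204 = 136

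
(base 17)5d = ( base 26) 3K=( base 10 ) 98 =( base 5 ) 343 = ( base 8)142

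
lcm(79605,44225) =398025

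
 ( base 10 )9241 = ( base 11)6a41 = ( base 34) 7XR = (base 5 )243431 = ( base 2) 10010000011001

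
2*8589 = 17178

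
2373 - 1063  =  1310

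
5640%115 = 5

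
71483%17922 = 17717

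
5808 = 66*88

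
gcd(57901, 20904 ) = 1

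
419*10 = 4190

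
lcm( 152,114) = 456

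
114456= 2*57228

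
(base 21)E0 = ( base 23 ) ci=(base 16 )126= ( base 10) 294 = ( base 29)A4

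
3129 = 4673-1544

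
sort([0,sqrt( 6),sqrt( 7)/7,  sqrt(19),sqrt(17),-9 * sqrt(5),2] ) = [ - 9 * sqrt(5) , 0,sqrt(7)/7,2, sqrt(6 ), sqrt(17 ), sqrt( 19 ) ]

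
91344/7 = 91344/7 = 13049.14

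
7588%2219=931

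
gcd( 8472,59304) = 8472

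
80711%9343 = 5967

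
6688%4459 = 2229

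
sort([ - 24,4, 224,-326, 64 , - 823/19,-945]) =[ - 945,-326, - 823/19, - 24,4,64, 224 ] 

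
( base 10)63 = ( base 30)23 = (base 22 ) 2J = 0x3f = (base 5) 223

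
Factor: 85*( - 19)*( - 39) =62985 = 3^1 * 5^1*13^1*17^1*19^1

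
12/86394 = 2/14399 = 0.00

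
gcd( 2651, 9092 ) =1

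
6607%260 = 107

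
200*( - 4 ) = -800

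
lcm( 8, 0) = 0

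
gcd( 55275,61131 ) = 3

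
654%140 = 94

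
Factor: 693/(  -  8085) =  - 3/35= -  3^1*5^( - 1)*7^( - 1)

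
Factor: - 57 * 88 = -5016  =  - 2^3*3^1* 11^1*19^1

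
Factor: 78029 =7^1*71^1*157^1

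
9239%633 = 377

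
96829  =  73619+23210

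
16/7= 2 + 2/7=2.29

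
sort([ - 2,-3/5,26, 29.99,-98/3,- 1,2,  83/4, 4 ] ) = [ -98/3, -2,-1,-3/5,2,  4,  83/4,26,  29.99 ] 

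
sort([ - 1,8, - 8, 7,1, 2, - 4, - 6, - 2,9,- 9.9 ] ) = [ - 9.9, - 8, - 6, - 4, - 2,  -  1,1,2, 7, 8,9] 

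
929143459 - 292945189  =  636198270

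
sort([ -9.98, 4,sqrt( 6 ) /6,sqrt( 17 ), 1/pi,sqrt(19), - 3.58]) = [ - 9.98, - 3.58,1/pi,sqrt( 6)/6,4, sqrt(17), sqrt( 19)]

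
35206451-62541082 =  - 27334631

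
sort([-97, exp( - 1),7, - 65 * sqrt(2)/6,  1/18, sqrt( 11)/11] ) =[ - 97 , - 65*sqrt(2)/6,1/18, sqrt (11) /11,exp(- 1),7]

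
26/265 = 26/265 = 0.10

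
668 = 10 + 658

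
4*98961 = 395844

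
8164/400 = 20+ 41/100 = 20.41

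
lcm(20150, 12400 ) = 161200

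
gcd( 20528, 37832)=8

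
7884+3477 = 11361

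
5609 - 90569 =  - 84960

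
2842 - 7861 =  - 5019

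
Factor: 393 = 3^1*131^1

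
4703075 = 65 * 72355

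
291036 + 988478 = 1279514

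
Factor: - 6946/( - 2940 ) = 3473/1470 = 2^(  -  1)*3^ ( - 1)*5^( - 1 )*7^( -2 )*23^1*151^1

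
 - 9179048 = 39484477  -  48663525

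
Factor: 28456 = 2^3*3557^1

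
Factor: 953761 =373^1*2557^1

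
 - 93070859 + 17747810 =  - 75323049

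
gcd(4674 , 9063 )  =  57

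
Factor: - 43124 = - 2^2*10781^1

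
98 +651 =749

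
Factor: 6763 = 6763^1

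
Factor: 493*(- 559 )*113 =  - 31141331 = - 13^1*17^1*29^1*43^1*113^1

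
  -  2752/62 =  - 45 + 19/31 = -  44.39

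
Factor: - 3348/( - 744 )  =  9/2 = 2^( - 1 )*3^2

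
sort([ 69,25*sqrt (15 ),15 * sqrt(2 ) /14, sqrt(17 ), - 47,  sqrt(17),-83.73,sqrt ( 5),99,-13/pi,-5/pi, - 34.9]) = [-83.73,  -  47, - 34.9, -13/pi, - 5/pi,15*sqrt (2) /14, sqrt( 5), sqrt(17),sqrt(17 ),69,25*sqrt (15), 99] 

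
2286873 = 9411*243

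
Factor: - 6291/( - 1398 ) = 9/2 = 2^( - 1)*3^2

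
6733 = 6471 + 262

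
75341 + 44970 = 120311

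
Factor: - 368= - 2^4*23^1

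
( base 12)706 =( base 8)1766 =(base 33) uo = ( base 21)266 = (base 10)1014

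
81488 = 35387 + 46101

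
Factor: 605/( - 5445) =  - 1/9 = -3^( - 2)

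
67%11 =1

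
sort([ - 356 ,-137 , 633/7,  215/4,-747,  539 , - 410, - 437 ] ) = [-747,-437,-410, - 356,-137,215/4, 633/7, 539] 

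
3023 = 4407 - 1384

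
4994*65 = 324610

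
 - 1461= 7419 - 8880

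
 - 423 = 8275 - 8698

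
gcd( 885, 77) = 1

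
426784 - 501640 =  - 74856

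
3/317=3/317 = 0.01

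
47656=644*74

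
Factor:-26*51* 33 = -43758 = - 2^1 * 3^2*11^1*13^1*17^1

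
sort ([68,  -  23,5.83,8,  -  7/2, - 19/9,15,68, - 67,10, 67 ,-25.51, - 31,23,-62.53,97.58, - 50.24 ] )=[  -  67,  -  62.53,-50.24, - 31, - 25.51,- 23,  -  7/2,-19/9,5.83,8, 10, 15,23,67,68,68,97.58] 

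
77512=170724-93212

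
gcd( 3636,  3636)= 3636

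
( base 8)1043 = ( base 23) 10I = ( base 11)458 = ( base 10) 547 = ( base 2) 1000100011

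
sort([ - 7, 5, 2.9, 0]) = [ - 7,0, 2.9, 5 ] 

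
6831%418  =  143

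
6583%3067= 449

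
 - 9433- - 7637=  - 1796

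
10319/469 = 10319/469 = 22.00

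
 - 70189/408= -70189/408 = - 172.03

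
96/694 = 48/347 = 0.14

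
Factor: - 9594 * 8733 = -83784402 = - 2^1*3^3*13^1 * 41^2 * 71^1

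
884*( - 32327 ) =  - 28577068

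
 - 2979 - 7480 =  - 10459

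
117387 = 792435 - 675048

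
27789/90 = 9263/30 = 308.77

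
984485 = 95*10363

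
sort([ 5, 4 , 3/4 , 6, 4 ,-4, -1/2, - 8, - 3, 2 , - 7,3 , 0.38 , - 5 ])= [ - 8 , - 7, - 5, - 4, - 3,-1/2,  0.38, 3/4 , 2, 3,4,4, 5, 6]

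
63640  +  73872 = 137512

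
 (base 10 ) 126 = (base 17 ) 77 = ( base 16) 7E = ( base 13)99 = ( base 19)6c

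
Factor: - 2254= - 2^1*7^2*23^1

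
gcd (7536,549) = 3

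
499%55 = 4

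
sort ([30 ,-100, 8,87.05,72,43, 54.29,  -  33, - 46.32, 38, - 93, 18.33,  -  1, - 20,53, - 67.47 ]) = [  -  100, - 93 ,  -  67.47, - 46.32, - 33, - 20, - 1, 8,18.33,30,  38 , 43,53,54.29,  72 , 87.05 ]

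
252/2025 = 28/225 = 0.12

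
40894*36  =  1472184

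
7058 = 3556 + 3502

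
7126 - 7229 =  - 103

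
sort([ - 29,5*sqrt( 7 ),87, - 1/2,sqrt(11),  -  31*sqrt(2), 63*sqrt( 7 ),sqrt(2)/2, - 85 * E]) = [  -  85 * E,  -  31*sqrt(2), - 29,  -  1/2, sqrt(2)/2,sqrt (11) , 5*sqrt(7 ),87,  63*sqrt( 7 )]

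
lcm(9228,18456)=18456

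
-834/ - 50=16 + 17/25 = 16.68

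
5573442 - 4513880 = 1059562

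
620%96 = 44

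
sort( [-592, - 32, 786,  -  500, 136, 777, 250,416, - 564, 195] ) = [  -  592,-564, - 500, - 32,136,195, 250,  416, 777,  786]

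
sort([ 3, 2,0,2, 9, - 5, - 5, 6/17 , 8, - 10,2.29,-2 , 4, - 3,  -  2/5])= [ - 10, - 5, - 5,  -  3, - 2,- 2/5, 0, 6/17,2, 2, 2.29,  3, 4 , 8, 9 ]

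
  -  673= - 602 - 71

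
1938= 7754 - 5816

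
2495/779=2495/779  =  3.20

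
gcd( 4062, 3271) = 1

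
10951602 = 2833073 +8118529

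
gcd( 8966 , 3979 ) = 1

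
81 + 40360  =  40441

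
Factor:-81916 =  -2^2*20479^1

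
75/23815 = 15/4763 = 0.00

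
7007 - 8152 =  - 1145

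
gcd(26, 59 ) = 1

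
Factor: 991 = 991^1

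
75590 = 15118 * 5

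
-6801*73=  - 496473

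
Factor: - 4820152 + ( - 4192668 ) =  - 9012820 = - 2^2*5^1 * 450641^1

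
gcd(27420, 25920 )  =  60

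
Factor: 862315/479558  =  2^( - 1) *5^1* 19^1 *29^1*313^1*239779^( - 1 ) 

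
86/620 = 43/310 = 0.14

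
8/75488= 1/9436 = 0.00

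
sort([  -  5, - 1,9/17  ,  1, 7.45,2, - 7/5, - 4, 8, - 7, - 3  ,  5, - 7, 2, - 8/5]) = [ - 7,-7, - 5, - 4 , - 3, - 8/5, - 7/5,-1, 9/17,1,2, 2,5, 7.45, 8]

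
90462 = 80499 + 9963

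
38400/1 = 38400 =38400.00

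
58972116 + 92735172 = 151707288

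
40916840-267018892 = - 226102052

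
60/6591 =20/2197= 0.01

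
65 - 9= 56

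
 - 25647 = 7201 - 32848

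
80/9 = 8  +  8/9=   8.89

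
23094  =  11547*2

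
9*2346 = 21114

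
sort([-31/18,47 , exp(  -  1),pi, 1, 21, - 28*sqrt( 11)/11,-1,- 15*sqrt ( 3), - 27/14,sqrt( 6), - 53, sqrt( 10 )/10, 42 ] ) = [ - 53,-15*sqrt( 3), - 28*sqrt( 11)/11, - 27/14, - 31/18 ,- 1 , sqrt (10 ) /10,exp(  -  1 ), 1, sqrt(6), pi, 21, 42,47]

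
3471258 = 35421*98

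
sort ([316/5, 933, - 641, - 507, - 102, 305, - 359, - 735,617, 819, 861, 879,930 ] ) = [ - 735, - 641, - 507, - 359, - 102,  316/5, 305,617, 819, 861,879,  930, 933] 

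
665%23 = 21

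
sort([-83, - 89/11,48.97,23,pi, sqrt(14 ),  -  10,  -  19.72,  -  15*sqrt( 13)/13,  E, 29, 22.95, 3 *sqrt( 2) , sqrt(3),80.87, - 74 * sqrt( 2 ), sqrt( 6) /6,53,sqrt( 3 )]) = [ - 74*sqrt( 2),  -  83,- 19.72, -10, - 89/11,- 15*  sqrt( 13 ) /13,sqrt (6 ) /6 , sqrt(3 ),sqrt(3),E, pi,sqrt( 14 ),3*sqrt ( 2 ),22.95, 23,29,48.97,  53,  80.87]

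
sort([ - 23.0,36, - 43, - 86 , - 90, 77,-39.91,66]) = [ - 90, - 86 , - 43, - 39.91,-23.0,36,66 , 77]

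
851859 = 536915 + 314944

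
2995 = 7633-4638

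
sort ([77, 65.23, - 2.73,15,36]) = [ - 2.73,15,36,65.23,77 ]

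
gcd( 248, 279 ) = 31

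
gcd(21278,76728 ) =2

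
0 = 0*69636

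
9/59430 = 3/19810  =  0.00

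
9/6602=9/6602 = 0.00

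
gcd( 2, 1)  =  1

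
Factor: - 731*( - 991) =724421=17^1*43^1*991^1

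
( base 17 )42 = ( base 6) 154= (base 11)64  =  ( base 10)70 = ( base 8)106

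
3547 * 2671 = 9474037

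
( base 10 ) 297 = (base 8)451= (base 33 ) 90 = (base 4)10221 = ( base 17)108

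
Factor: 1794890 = 2^1*5^1 * 239^1*751^1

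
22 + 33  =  55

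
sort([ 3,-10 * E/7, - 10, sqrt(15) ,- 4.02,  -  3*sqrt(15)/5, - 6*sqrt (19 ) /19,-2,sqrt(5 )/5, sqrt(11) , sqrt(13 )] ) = [-10, - 4.02 , - 10*E/7, - 3*sqrt(15 )/5, - 2,  -  6 * sqrt(19 )/19, sqrt(5 )/5, 3, sqrt( 11), sqrt(13), sqrt(15)]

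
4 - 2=2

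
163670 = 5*32734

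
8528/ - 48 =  - 178 + 1/3 = - 177.67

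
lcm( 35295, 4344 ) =282360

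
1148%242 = 180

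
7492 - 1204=6288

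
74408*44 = 3273952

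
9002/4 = 2250 + 1/2 = 2250.50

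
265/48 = 5 + 25/48 = 5.52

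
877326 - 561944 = 315382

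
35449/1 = 35449 = 35449.00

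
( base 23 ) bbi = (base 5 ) 143330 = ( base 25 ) 9if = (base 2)1011111001010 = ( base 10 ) 6090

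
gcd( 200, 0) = 200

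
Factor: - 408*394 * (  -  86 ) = 2^5 * 3^1 * 17^1*43^1*197^1 = 13824672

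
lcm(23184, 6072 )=255024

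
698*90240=62987520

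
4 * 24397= 97588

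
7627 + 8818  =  16445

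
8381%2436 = 1073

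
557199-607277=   -  50078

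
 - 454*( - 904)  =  410416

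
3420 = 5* 684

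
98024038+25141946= 123165984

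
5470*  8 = 43760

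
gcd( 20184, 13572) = 348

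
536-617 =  - 81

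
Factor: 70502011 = 4463^1*15797^1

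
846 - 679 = 167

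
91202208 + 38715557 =129917765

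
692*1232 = 852544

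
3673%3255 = 418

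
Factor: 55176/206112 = 2^( - 2)*11^2*113^( - 1)=121/452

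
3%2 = 1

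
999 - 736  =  263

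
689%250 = 189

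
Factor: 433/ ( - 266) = - 2^ ( - 1 ) * 7^(-1 )*19^ ( - 1)*433^1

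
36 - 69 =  - 33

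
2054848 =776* 2648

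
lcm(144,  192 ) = 576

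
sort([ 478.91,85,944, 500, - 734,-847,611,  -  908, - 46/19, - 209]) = [  -  908, - 847, - 734, - 209,-46/19,85,  478.91,500, 611,944 ] 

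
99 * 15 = 1485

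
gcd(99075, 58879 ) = 1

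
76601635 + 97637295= 174238930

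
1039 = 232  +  807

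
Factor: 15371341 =67^1*229423^1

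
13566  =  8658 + 4908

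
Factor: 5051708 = 2^2*1262927^1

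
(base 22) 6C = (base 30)4O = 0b10010000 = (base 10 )144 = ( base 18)80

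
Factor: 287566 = 2^1*59^1*2437^1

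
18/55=18/55 =0.33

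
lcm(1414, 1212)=8484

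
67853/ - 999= - 68+ 79/999 = - 67.92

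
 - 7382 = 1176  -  8558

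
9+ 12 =21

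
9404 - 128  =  9276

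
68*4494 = 305592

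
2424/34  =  71 + 5/17  =  71.29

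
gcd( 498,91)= 1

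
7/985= 7/985 = 0.01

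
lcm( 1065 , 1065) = 1065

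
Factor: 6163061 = 17^1 * 43^1*8431^1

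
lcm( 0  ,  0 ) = 0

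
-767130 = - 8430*91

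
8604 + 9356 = 17960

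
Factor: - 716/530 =-358/265=   - 2^1*5^ ( - 1)*53^(  -  1)*179^1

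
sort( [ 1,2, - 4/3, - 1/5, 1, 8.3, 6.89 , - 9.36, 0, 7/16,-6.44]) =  [ - 9.36, -6.44, - 4/3, - 1/5, 0, 7/16,1, 1, 2, 6.89, 8.3]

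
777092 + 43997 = 821089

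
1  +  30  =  31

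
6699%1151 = 944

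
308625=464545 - 155920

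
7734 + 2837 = 10571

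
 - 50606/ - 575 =50606/575 = 88.01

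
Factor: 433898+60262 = 2^4*3^1*5^1 * 29^1*71^1 = 494160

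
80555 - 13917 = 66638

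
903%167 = 68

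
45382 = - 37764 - -83146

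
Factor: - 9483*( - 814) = 7719162 =2^1*3^1*11^1*29^1*37^1*109^1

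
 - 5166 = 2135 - 7301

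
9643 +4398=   14041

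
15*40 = 600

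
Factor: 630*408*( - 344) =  - 88421760 = - 2^7*3^3  *5^1 * 7^1*17^1 * 43^1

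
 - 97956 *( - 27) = 2644812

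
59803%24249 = 11305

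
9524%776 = 212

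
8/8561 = 8/8561 = 0.00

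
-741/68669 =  - 1 + 67928/68669 = -0.01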